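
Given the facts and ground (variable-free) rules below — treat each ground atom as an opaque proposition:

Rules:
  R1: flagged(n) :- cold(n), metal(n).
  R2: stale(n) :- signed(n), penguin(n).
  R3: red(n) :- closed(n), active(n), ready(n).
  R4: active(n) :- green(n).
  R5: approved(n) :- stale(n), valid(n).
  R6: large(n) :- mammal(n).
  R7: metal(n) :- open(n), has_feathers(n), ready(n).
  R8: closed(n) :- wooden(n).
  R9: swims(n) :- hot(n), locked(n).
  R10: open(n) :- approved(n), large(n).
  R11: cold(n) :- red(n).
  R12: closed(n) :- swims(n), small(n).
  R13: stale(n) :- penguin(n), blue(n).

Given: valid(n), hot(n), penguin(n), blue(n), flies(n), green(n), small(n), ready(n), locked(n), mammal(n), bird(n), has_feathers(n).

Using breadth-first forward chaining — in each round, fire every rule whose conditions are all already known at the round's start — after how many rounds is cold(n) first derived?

4

Round 1 fires R4, R6, R9, R13, giving active(n), large(n), swims(n), stale(n).
Round 2 fires R5, R12, giving approved(n), closed(n).
Round 3 fires R3, R10, giving red(n), open(n).
Round 4 fires R7, R11, giving metal(n), cold(n).
cold(n) first appears in round 4.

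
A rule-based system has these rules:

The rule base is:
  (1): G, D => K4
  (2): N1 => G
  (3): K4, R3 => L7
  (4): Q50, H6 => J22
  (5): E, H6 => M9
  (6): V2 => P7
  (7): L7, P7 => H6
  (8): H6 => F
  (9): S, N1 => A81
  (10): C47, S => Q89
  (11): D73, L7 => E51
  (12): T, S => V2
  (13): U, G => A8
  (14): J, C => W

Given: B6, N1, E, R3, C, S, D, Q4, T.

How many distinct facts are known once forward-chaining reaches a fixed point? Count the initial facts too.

Round 1: (2) [N1 => G]; (9) [S, N1 => A81]; (12) [T, S => V2]. New: G, A81, V2.
Round 2: (1) [G, D => K4]; (6) [V2 => P7]. New: K4, P7.
Round 3: (3) [K4, R3 => L7]. New: L7.
Round 4: (7) [L7, P7 => H6]. New: H6.
Round 5: (5) [E, H6 => M9]; (8) [H6 => F]. New: M9, F.
Closure: {A81, B6, C, D, E, F, G, H6, K4, L7, M9, N1, P7, Q4, R3, S, T, V2} — 18 facts.

18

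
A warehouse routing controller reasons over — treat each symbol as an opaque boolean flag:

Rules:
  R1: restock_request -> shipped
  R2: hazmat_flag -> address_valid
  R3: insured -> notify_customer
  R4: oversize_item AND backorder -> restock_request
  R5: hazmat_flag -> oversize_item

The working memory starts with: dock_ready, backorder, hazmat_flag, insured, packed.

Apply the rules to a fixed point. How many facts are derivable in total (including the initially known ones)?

Round 1 — R2, R3, R5, derive address_valid, notify_customer, oversize_item.
Round 2 — R4, derive restock_request.
Round 3 — R1, derive shipped.
Closure: {address_valid, backorder, dock_ready, hazmat_flag, insured, notify_customer, oversize_item, packed, restock_request, shipped} — 10 facts.

10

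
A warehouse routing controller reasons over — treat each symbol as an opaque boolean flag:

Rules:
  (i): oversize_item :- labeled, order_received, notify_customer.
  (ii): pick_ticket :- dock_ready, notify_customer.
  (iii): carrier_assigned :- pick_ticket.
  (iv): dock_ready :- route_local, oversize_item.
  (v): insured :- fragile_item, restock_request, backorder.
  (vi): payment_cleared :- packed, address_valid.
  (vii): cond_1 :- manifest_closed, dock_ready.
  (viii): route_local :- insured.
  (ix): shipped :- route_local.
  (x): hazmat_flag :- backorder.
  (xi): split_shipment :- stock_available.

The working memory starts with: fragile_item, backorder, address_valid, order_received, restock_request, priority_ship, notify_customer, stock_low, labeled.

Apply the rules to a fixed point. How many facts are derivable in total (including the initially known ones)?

Round 1 fires (i), (v), (x), giving oversize_item, insured, hazmat_flag.
Round 2 fires (viii), giving route_local.
Round 3 fires (iv), (ix), giving dock_ready, shipped.
Round 4 fires (ii), giving pick_ticket.
Round 5 fires (iii), giving carrier_assigned.
Closure: {address_valid, backorder, carrier_assigned, dock_ready, fragile_item, hazmat_flag, insured, labeled, notify_customer, order_received, oversize_item, pick_ticket, priority_ship, restock_request, route_local, shipped, stock_low} — 17 facts.

17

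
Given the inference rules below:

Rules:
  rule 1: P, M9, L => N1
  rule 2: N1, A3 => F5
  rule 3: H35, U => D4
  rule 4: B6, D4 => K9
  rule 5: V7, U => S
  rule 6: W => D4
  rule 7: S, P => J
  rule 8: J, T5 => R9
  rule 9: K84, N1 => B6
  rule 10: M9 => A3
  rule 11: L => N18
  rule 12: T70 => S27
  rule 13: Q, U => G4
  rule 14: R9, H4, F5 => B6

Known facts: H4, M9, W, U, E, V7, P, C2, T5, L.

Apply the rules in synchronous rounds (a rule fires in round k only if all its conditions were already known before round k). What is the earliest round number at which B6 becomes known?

Round 1 — rule 1, rule 5, rule 6, rule 10, rule 11, derive N1, S, D4, A3, N18.
Round 2 — rule 2, rule 7, derive F5, J.
Round 3 — rule 8, derive R9.
Round 4 — rule 14, derive B6.
B6 first appears in round 4.

4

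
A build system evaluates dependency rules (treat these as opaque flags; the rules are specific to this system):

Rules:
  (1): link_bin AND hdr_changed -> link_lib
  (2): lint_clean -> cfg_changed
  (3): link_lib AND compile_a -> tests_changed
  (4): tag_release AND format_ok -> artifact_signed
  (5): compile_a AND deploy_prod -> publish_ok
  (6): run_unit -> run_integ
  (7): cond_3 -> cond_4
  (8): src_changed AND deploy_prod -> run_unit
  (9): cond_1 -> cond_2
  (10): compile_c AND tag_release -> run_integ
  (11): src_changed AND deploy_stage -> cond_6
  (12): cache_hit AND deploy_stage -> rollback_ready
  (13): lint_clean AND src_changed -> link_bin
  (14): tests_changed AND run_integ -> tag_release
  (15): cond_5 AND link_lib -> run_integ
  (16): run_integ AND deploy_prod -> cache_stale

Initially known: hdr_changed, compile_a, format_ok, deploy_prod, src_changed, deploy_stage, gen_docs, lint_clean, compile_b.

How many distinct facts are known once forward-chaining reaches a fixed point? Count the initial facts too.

20

Round 1: (2) [lint_clean -> cfg_changed]; (5) [compile_a AND deploy_prod -> publish_ok]; (8) [src_changed AND deploy_prod -> run_unit]; (11) [src_changed AND deploy_stage -> cond_6]; (13) [lint_clean AND src_changed -> link_bin]. Adds cfg_changed, publish_ok, run_unit, cond_6, link_bin.
Round 2: (1) [link_bin AND hdr_changed -> link_lib]; (6) [run_unit -> run_integ]. Adds link_lib, run_integ.
Round 3: (3) [link_lib AND compile_a -> tests_changed]; (16) [run_integ AND deploy_prod -> cache_stale]. Adds tests_changed, cache_stale.
Round 4: (14) [tests_changed AND run_integ -> tag_release]. Adds tag_release.
Round 5: (4) [tag_release AND format_ok -> artifact_signed]. Adds artifact_signed.
Closure: {artifact_signed, cache_stale, cfg_changed, compile_a, compile_b, cond_6, deploy_prod, deploy_stage, format_ok, gen_docs, hdr_changed, link_bin, link_lib, lint_clean, publish_ok, run_integ, run_unit, src_changed, tag_release, tests_changed} — 20 facts.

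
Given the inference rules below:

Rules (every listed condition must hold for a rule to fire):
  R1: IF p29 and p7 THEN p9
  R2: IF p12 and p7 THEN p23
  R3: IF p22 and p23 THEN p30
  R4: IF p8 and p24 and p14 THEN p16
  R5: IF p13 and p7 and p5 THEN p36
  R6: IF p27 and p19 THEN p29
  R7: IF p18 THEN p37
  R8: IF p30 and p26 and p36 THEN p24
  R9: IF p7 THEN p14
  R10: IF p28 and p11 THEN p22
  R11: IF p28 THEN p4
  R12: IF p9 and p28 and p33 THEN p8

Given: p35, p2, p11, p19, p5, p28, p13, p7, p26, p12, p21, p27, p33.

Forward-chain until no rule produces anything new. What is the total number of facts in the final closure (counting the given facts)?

24

Round 1: R2 [IF p12 and p7 THEN p23]; R5 [IF p13 and p7 and p5 THEN p36]; R6 [IF p27 and p19 THEN p29]; R9 [IF p7 THEN p14]; R10 [IF p28 and p11 THEN p22]; R11 [IF p28 THEN p4]. Adds p23, p36, p29, p14, p22, p4.
Round 2: R1 [IF p29 and p7 THEN p9]; R3 [IF p22 and p23 THEN p30]. Adds p9, p30.
Round 3: R8 [IF p30 and p26 and p36 THEN p24]; R12 [IF p9 and p28 and p33 THEN p8]. Adds p24, p8.
Round 4: R4 [IF p8 and p24 and p14 THEN p16]. Adds p16.
Closure: {p11, p12, p13, p14, p16, p19, p2, p21, p22, p23, p24, p26, p27, p28, p29, p30, p33, p35, p36, p4, p5, p7, p8, p9} — 24 facts.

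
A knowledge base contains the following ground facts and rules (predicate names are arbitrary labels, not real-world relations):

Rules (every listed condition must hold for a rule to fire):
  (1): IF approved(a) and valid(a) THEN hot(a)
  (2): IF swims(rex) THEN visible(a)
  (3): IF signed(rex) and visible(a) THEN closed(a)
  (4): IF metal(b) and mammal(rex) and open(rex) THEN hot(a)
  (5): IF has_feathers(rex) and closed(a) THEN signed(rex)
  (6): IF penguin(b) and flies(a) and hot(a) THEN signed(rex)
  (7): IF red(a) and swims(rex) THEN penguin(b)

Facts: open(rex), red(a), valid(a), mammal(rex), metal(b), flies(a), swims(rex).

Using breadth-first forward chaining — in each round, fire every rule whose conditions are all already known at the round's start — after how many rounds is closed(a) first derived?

3

Round 1: (2) [IF swims(rex) THEN visible(a)]; (4) [IF metal(b) and mammal(rex) and open(rex) THEN hot(a)]; (7) [IF red(a) and swims(rex) THEN penguin(b)]. New: visible(a), hot(a), penguin(b).
Round 2: (6) [IF penguin(b) and flies(a) and hot(a) THEN signed(rex)]. New: signed(rex).
Round 3: (3) [IF signed(rex) and visible(a) THEN closed(a)]. New: closed(a).
closed(a) first appears in round 3.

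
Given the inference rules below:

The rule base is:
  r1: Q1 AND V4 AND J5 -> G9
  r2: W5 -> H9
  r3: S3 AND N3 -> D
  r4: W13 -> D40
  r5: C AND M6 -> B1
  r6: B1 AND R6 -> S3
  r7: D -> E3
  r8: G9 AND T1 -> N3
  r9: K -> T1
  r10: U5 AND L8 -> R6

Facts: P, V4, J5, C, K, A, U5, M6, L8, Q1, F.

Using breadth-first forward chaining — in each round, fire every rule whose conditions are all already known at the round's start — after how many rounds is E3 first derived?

4

Round 1 fires r1, r5, r9, r10, giving G9, B1, T1, R6.
Round 2 fires r6, r8, giving S3, N3.
Round 3 fires r3, giving D.
Round 4 fires r7, giving E3.
E3 first appears in round 4.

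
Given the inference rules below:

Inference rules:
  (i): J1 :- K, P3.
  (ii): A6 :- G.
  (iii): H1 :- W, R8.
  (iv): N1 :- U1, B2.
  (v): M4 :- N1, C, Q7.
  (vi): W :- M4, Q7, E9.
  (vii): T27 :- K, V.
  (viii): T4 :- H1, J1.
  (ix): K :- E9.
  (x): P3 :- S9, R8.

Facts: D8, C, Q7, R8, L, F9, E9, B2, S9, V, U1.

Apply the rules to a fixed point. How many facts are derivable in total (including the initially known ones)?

20

Round 1 — (iv), (ix), (x), derive N1, K, P3.
Round 2 — (i), (v), (vii), derive J1, M4, T27.
Round 3 — (vi), derive W.
Round 4 — (iii), derive H1.
Round 5 — (viii), derive T4.
Closure: {B2, C, D8, E9, F9, H1, J1, K, L, M4, N1, P3, Q7, R8, S9, T27, T4, U1, V, W} — 20 facts.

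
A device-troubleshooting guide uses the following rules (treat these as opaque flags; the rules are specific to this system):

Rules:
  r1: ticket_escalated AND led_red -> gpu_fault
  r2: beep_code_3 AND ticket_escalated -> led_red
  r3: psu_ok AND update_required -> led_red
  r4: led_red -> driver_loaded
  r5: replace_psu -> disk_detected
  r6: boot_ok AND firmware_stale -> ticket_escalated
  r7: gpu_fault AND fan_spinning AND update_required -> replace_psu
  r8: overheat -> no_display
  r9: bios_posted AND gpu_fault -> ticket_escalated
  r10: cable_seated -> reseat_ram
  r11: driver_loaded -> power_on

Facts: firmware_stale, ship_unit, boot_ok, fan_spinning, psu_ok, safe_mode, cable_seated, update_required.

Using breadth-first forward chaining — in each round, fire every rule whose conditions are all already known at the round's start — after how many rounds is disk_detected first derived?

Round 1 — r3, r6, r10, derive led_red, ticket_escalated, reseat_ram.
Round 2 — r1, r4, derive gpu_fault, driver_loaded.
Round 3 — r7, r11, derive replace_psu, power_on.
Round 4 — r5, derive disk_detected.
disk_detected first appears in round 4.

4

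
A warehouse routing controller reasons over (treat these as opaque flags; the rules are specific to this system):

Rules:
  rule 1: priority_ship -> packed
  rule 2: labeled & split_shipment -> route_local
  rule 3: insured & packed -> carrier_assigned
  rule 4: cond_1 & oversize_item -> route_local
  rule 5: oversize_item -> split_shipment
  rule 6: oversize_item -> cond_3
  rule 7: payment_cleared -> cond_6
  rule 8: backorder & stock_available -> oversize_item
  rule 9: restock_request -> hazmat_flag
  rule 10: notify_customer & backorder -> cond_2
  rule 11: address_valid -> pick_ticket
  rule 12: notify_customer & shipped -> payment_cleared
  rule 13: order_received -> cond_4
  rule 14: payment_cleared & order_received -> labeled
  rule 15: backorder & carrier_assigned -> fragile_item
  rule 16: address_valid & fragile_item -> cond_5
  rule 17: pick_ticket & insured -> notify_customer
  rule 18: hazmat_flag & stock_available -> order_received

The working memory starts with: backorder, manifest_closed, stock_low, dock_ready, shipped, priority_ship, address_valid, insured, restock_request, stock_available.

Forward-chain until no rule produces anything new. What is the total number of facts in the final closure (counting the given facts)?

Round 1: rule 1 [priority_ship -> packed]; rule 8 [backorder & stock_available -> oversize_item]; rule 9 [restock_request -> hazmat_flag]; rule 11 [address_valid -> pick_ticket]. Adds packed, oversize_item, hazmat_flag, pick_ticket.
Round 2: rule 3 [insured & packed -> carrier_assigned]; rule 5 [oversize_item -> split_shipment]; rule 6 [oversize_item -> cond_3]; rule 17 [pick_ticket & insured -> notify_customer]; rule 18 [hazmat_flag & stock_available -> order_received]. Adds carrier_assigned, split_shipment, cond_3, notify_customer, order_received.
Round 3: rule 10 [notify_customer & backorder -> cond_2]; rule 12 [notify_customer & shipped -> payment_cleared]; rule 13 [order_received -> cond_4]; rule 15 [backorder & carrier_assigned -> fragile_item]. Adds cond_2, payment_cleared, cond_4, fragile_item.
Round 4: rule 7 [payment_cleared -> cond_6]; rule 14 [payment_cleared & order_received -> labeled]; rule 16 [address_valid & fragile_item -> cond_5]. Adds cond_6, labeled, cond_5.
Round 5: rule 2 [labeled & split_shipment -> route_local]. Adds route_local.
Closure: {address_valid, backorder, carrier_assigned, cond_2, cond_3, cond_4, cond_5, cond_6, dock_ready, fragile_item, hazmat_flag, insured, labeled, manifest_closed, notify_customer, order_received, oversize_item, packed, payment_cleared, pick_ticket, priority_ship, restock_request, route_local, shipped, split_shipment, stock_available, stock_low} — 27 facts.

27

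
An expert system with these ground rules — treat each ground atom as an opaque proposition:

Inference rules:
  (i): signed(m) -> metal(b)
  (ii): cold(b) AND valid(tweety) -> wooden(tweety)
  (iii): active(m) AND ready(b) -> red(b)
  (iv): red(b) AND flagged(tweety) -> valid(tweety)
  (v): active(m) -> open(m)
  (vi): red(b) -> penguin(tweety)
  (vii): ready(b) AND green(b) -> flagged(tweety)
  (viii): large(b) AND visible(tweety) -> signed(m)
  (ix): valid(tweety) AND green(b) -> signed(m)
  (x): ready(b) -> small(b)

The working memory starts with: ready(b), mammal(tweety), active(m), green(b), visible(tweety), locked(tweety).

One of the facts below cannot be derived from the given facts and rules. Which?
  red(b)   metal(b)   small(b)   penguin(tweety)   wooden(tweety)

wooden(tweety)

Round 1 — (iii), (v), (vii), (x), derive red(b), open(m), flagged(tweety), small(b).
Round 2 — (iv), (vi), derive valid(tweety), penguin(tweety).
Round 3 — (ix), derive signed(m).
Round 4 — (i), derive metal(b).
Derived: small(b) (round 1), metal(b) (round 4), red(b) (round 1), penguin(tweety) (round 2). wooden(tweety) never appears in any round.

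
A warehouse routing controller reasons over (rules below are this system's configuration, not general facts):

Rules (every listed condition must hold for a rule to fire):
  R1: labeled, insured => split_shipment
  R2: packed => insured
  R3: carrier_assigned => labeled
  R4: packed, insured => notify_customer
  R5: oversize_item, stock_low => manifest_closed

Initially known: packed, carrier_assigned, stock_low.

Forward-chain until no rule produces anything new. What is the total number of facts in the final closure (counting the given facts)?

Round 1 — R2, R3, derive insured, labeled.
Round 2 — R1, R4, derive split_shipment, notify_customer.
Closure: {carrier_assigned, insured, labeled, notify_customer, packed, split_shipment, stock_low} — 7 facts.

7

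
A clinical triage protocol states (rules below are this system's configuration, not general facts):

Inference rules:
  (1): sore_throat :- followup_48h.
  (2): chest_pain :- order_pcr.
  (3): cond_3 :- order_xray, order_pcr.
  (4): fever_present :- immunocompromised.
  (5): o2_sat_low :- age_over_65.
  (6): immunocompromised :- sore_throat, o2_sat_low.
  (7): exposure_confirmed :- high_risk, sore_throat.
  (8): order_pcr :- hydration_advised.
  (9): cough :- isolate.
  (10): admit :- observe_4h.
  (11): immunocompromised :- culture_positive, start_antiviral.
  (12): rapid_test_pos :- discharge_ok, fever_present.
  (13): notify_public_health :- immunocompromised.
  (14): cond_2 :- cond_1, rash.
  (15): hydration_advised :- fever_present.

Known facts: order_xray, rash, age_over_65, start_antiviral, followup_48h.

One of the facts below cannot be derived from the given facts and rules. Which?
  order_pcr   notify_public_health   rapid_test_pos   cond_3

rapid_test_pos

Round 1 fires (1), (5), giving sore_throat, o2_sat_low.
Round 2 fires (6), giving immunocompromised.
Round 3 fires (4), (13), giving fever_present, notify_public_health.
Round 4 fires (15), giving hydration_advised.
Round 5 fires (8), giving order_pcr.
Round 6 fires (2), (3), giving chest_pain, cond_3.
Derived: order_pcr (round 5), cond_3 (round 6), notify_public_health (round 3). rapid_test_pos never appears in any round.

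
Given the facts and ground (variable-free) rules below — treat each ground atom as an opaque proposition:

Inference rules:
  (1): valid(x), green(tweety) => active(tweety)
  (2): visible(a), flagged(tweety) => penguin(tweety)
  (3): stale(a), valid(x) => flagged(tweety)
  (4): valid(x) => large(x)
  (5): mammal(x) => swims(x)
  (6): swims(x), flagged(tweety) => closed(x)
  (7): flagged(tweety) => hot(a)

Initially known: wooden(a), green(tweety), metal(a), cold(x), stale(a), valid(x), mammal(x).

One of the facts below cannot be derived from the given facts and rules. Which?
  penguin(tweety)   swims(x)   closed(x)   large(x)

penguin(tweety)

Round 1: (1) [valid(x), green(tweety) => active(tweety)]; (3) [stale(a), valid(x) => flagged(tweety)]; (4) [valid(x) => large(x)]; (5) [mammal(x) => swims(x)]. New: active(tweety), flagged(tweety), large(x), swims(x).
Round 2: (6) [swims(x), flagged(tweety) => closed(x)]; (7) [flagged(tweety) => hot(a)]. New: closed(x), hot(a).
Derived: closed(x) (round 2), large(x) (round 1), swims(x) (round 1). penguin(tweety) never appears in any round.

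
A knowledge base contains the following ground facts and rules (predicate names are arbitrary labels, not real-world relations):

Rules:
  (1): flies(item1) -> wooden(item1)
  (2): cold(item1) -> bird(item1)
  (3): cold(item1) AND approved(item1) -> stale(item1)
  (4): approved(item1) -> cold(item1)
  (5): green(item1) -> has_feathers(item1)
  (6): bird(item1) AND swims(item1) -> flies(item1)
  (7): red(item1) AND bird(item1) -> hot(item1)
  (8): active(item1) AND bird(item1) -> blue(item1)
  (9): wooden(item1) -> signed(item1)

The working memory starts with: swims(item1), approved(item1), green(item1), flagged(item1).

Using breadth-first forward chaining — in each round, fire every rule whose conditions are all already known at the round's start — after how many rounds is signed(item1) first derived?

Round 1 — (4), (5), derive cold(item1), has_feathers(item1).
Round 2 — (2), (3), derive bird(item1), stale(item1).
Round 3 — (6), derive flies(item1).
Round 4 — (1), derive wooden(item1).
Round 5 — (9), derive signed(item1).
signed(item1) first appears in round 5.

5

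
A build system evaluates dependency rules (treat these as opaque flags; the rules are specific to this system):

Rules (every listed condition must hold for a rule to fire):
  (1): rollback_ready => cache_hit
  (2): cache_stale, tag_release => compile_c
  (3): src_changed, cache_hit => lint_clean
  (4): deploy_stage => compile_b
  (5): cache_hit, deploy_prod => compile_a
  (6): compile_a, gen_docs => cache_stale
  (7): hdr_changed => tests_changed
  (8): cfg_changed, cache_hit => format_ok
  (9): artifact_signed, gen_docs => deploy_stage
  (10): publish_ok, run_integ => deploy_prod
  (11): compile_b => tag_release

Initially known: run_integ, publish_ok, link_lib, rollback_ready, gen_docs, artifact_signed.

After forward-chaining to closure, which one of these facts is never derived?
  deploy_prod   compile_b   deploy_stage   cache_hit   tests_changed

tests_changed

Round 1 fires (1), (9), (10), giving cache_hit, deploy_stage, deploy_prod.
Round 2 fires (4), (5), giving compile_b, compile_a.
Round 3 fires (6), (11), giving cache_stale, tag_release.
Round 4 fires (2), giving compile_c.
Derived: deploy_stage (round 1), compile_b (round 2), deploy_prod (round 1), cache_hit (round 1). tests_changed never appears in any round.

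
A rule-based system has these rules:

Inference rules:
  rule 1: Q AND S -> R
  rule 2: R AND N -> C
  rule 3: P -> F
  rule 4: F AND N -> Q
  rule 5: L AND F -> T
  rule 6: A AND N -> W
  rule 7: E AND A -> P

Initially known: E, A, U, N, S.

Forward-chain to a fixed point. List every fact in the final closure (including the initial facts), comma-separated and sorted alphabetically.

A, C, E, F, N, P, Q, R, S, U, W

[1] rule 6 [A AND N -> W]; rule 7 [E AND A -> P]. ⇒ new: W, P.
[2] rule 3 [P -> F]. ⇒ new: F.
[3] rule 4 [F AND N -> Q]. ⇒ new: Q.
[4] rule 1 [Q AND S -> R]. ⇒ new: R.
[5] rule 2 [R AND N -> C]. ⇒ new: C.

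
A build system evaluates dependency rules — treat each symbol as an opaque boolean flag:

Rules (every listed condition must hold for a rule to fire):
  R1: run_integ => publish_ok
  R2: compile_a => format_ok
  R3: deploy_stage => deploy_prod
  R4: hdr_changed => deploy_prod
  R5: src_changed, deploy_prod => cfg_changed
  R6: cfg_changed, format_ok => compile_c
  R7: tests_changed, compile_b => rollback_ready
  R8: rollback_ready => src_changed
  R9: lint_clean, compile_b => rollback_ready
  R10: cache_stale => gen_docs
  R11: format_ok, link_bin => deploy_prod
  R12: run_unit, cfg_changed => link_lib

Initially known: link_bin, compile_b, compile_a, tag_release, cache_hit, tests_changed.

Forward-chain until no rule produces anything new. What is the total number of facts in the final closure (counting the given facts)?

12

Round 1 fires R2, R7, giving format_ok, rollback_ready.
Round 2 fires R8, R11, giving src_changed, deploy_prod.
Round 3 fires R5, giving cfg_changed.
Round 4 fires R6, giving compile_c.
Closure: {cache_hit, cfg_changed, compile_a, compile_b, compile_c, deploy_prod, format_ok, link_bin, rollback_ready, src_changed, tag_release, tests_changed} — 12 facts.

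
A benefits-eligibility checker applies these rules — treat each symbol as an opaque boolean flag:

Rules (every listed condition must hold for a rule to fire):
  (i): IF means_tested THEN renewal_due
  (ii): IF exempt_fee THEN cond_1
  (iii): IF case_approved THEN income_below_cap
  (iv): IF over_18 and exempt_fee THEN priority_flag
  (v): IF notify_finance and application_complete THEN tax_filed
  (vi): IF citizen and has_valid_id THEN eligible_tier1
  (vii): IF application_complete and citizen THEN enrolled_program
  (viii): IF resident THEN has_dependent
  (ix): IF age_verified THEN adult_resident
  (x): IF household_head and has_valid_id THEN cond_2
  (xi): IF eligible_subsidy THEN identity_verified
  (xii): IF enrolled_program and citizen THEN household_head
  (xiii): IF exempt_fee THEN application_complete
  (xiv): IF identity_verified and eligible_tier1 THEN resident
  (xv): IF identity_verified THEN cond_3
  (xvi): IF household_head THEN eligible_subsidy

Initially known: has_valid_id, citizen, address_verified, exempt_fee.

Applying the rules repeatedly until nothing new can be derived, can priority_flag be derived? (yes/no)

Round 1 — (ii), (vi), (xiii), derive cond_1, eligible_tier1, application_complete.
Round 2 — (vii), derive enrolled_program.
Round 3 — (xii), derive household_head.
Round 4 — (x), (xvi), derive cond_2, eligible_subsidy.
Round 5 — (xi), derive identity_verified.
Round 6 — (xiv), (xv), derive resident, cond_3.
Round 7 — (viii), derive has_dependent.
Fixed point reached. priority_flag is concluded only by (iv); (iv) needs over_18 (never derived).

no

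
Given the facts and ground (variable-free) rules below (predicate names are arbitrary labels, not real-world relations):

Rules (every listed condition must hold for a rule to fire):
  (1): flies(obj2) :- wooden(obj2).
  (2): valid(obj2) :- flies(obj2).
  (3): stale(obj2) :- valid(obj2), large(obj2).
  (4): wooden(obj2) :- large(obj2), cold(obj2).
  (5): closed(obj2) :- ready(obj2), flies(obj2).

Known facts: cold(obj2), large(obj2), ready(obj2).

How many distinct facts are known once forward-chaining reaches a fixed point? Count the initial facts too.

[1] (4) [wooden(obj2) :- large(obj2), cold(obj2).]. ⇒ new: wooden(obj2).
[2] (1) [flies(obj2) :- wooden(obj2).]. ⇒ new: flies(obj2).
[3] (2) [valid(obj2) :- flies(obj2).]; (5) [closed(obj2) :- ready(obj2), flies(obj2).]. ⇒ new: valid(obj2), closed(obj2).
[4] (3) [stale(obj2) :- valid(obj2), large(obj2).]. ⇒ new: stale(obj2).
Closure: {closed(obj2), cold(obj2), flies(obj2), large(obj2), ready(obj2), stale(obj2), valid(obj2), wooden(obj2)} — 8 facts.

8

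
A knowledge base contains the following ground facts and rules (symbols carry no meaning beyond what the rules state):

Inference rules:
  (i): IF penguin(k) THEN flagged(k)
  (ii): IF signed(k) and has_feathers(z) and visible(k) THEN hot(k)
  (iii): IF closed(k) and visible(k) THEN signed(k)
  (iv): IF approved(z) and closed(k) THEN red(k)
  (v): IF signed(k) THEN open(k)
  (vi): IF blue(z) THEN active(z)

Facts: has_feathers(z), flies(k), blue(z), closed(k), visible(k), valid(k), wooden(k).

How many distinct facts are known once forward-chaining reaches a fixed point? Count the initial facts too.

Round 1: (iii) [IF closed(k) and visible(k) THEN signed(k)]; (vi) [IF blue(z) THEN active(z)]. Adds signed(k), active(z).
Round 2: (ii) [IF signed(k) and has_feathers(z) and visible(k) THEN hot(k)]; (v) [IF signed(k) THEN open(k)]. Adds hot(k), open(k).
Closure: {active(z), blue(z), closed(k), flies(k), has_feathers(z), hot(k), open(k), signed(k), valid(k), visible(k), wooden(k)} — 11 facts.

11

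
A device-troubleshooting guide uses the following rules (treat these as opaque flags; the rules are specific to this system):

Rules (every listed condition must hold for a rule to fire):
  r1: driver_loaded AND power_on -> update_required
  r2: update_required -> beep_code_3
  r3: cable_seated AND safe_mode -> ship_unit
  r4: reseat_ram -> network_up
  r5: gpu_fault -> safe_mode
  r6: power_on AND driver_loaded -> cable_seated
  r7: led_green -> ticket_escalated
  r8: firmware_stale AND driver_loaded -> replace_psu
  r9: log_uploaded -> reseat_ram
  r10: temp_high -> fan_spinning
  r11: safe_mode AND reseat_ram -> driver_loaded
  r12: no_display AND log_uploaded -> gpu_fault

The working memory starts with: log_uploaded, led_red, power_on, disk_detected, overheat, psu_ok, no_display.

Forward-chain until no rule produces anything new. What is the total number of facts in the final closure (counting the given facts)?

16

Round 1: r9 [log_uploaded -> reseat_ram]; r12 [no_display AND log_uploaded -> gpu_fault]. New: reseat_ram, gpu_fault.
Round 2: r4 [reseat_ram -> network_up]; r5 [gpu_fault -> safe_mode]. New: network_up, safe_mode.
Round 3: r11 [safe_mode AND reseat_ram -> driver_loaded]. New: driver_loaded.
Round 4: r1 [driver_loaded AND power_on -> update_required]; r6 [power_on AND driver_loaded -> cable_seated]. New: update_required, cable_seated.
Round 5: r2 [update_required -> beep_code_3]; r3 [cable_seated AND safe_mode -> ship_unit]. New: beep_code_3, ship_unit.
Closure: {beep_code_3, cable_seated, disk_detected, driver_loaded, gpu_fault, led_red, log_uploaded, network_up, no_display, overheat, power_on, psu_ok, reseat_ram, safe_mode, ship_unit, update_required} — 16 facts.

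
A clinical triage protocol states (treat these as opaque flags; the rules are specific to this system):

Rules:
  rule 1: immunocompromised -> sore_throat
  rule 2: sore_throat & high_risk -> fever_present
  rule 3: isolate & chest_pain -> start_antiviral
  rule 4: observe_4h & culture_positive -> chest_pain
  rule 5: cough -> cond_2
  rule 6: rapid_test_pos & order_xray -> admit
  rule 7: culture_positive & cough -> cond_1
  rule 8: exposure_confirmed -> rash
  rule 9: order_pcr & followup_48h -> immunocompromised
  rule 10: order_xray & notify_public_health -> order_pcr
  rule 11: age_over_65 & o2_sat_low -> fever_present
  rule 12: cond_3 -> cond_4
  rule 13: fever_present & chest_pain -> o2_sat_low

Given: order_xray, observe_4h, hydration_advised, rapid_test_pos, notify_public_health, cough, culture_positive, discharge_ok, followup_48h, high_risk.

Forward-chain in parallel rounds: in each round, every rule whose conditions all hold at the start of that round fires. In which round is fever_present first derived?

Round 1 fires rule 4, rule 5, rule 6, rule 7, rule 10, giving chest_pain, cond_2, admit, cond_1, order_pcr.
Round 2 fires rule 9, giving immunocompromised.
Round 3 fires rule 1, giving sore_throat.
Round 4 fires rule 2, giving fever_present.
fever_present first appears in round 4.

4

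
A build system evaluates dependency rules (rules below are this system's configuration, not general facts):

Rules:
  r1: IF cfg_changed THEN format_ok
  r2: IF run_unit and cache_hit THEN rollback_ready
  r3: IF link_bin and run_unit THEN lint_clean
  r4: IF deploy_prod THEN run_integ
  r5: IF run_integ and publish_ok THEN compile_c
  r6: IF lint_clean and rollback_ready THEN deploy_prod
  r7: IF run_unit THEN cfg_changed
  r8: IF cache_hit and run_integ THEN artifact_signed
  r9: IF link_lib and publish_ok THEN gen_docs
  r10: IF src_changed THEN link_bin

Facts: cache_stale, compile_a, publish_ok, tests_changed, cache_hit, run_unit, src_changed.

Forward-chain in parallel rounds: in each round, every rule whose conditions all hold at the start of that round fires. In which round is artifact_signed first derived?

5

[1] r2 [IF run_unit and cache_hit THEN rollback_ready]; r7 [IF run_unit THEN cfg_changed]; r10 [IF src_changed THEN link_bin]. ⇒ new: rollback_ready, cfg_changed, link_bin.
[2] r1 [IF cfg_changed THEN format_ok]; r3 [IF link_bin and run_unit THEN lint_clean]. ⇒ new: format_ok, lint_clean.
[3] r6 [IF lint_clean and rollback_ready THEN deploy_prod]. ⇒ new: deploy_prod.
[4] r4 [IF deploy_prod THEN run_integ]. ⇒ new: run_integ.
[5] r5 [IF run_integ and publish_ok THEN compile_c]; r8 [IF cache_hit and run_integ THEN artifact_signed]. ⇒ new: compile_c, artifact_signed.
artifact_signed first appears in round 5.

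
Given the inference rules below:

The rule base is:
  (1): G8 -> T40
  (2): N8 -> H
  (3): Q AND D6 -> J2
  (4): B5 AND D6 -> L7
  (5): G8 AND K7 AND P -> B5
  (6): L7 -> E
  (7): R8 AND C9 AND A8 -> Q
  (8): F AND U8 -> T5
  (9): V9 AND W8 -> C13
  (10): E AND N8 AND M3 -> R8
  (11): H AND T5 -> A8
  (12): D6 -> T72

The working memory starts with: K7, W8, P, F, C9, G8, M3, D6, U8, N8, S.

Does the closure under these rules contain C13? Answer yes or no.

Round 1 fires (1), (2), (5), (8), (12), giving T40, H, B5, T5, T72.
Round 2 fires (4), (11), giving L7, A8.
Round 3 fires (6), giving E.
Round 4 fires (10), giving R8.
Round 5 fires (7), giving Q.
Round 6 fires (3), giving J2.
Fixed point reached. C13 is concluded only by (9); (9) needs V9 (never derived).

no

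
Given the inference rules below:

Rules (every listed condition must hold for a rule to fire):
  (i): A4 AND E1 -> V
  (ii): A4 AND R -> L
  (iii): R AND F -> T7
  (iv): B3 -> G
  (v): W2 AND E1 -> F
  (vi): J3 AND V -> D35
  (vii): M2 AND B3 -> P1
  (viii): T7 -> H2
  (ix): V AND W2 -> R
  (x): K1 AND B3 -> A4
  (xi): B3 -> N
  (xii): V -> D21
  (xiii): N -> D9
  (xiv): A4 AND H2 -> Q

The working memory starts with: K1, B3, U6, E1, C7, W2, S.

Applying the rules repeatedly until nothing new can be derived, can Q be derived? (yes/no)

yes

Round 1: (iv) [B3 -> G]; (v) [W2 AND E1 -> F]; (x) [K1 AND B3 -> A4]; (xi) [B3 -> N]. Adds G, F, A4, N.
Round 2: (i) [A4 AND E1 -> V]; (xiii) [N -> D9]. Adds V, D9.
Round 3: (ix) [V AND W2 -> R]; (xii) [V -> D21]. Adds R, D21.
Round 4: (ii) [A4 AND R -> L]; (iii) [R AND F -> T7]. Adds L, T7.
Round 5: (viii) [T7 -> H2]. Adds H2.
Round 6: (xiv) [A4 AND H2 -> Q]. Adds Q.
Q appears in round 6, so it is derivable.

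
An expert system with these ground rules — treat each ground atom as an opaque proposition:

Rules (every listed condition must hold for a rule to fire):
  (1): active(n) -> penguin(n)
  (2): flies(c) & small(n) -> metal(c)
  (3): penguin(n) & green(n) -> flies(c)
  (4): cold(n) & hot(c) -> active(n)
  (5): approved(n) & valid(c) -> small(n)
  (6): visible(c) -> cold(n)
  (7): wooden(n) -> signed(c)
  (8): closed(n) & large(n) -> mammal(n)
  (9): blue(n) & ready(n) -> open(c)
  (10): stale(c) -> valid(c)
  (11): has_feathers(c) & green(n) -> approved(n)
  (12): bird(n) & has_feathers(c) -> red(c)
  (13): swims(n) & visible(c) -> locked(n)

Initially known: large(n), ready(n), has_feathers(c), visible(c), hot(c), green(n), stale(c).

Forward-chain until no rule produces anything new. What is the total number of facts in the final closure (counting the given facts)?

15

Round 1 — (6), (10), (11), derive cold(n), valid(c), approved(n).
Round 2 — (4), (5), derive active(n), small(n).
Round 3 — (1), derive penguin(n).
Round 4 — (3), derive flies(c).
Round 5 — (2), derive metal(c).
Closure: {active(n), approved(n), cold(n), flies(c), green(n), has_feathers(c), hot(c), large(n), metal(c), penguin(n), ready(n), small(n), stale(c), valid(c), visible(c)} — 15 facts.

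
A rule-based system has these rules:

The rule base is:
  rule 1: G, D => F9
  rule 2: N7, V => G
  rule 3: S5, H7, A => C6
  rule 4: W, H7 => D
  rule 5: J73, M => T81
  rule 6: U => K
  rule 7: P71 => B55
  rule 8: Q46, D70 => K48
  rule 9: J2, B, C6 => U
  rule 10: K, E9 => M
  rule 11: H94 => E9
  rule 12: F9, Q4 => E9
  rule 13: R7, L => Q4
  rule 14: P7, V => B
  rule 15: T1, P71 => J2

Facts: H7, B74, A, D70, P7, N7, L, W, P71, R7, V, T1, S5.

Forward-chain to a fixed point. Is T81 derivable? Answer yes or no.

Round 1 fires rule 2, rule 3, rule 4, rule 7, rule 13, rule 14, rule 15, giving G, C6, D, B55, Q4, B, J2.
Round 2 fires rule 1, rule 9, giving F9, U.
Round 3 fires rule 6, rule 12, giving K, E9.
Round 4 fires rule 10, giving M.
Fixed point reached. T81 is concluded only by rule 5; rule 5 needs J73 (never derived).

no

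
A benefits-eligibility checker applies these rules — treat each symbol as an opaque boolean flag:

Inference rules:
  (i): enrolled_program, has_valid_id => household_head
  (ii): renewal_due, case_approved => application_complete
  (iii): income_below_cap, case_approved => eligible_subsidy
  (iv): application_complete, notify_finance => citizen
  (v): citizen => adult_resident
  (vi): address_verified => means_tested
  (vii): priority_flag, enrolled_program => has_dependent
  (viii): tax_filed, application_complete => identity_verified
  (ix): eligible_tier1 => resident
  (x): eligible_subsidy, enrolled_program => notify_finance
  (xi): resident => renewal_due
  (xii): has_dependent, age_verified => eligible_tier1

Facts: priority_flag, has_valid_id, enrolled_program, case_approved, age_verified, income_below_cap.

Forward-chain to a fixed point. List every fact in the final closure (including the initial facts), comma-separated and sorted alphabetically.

adult_resident, age_verified, application_complete, case_approved, citizen, eligible_subsidy, eligible_tier1, enrolled_program, has_dependent, has_valid_id, household_head, income_below_cap, notify_finance, priority_flag, renewal_due, resident

Round 1 — (i), (iii), (vii), derive household_head, eligible_subsidy, has_dependent.
Round 2 — (x), (xii), derive notify_finance, eligible_tier1.
Round 3 — (ix), derive resident.
Round 4 — (xi), derive renewal_due.
Round 5 — (ii), derive application_complete.
Round 6 — (iv), derive citizen.
Round 7 — (v), derive adult_resident.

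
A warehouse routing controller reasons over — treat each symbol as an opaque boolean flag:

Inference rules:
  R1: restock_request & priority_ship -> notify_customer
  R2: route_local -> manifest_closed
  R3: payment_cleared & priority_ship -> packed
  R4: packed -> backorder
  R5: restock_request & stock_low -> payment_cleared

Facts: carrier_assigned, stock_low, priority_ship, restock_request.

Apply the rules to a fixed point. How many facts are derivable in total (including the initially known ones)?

Round 1 — R1, R5, derive notify_customer, payment_cleared.
Round 2 — R3, derive packed.
Round 3 — R4, derive backorder.
Closure: {backorder, carrier_assigned, notify_customer, packed, payment_cleared, priority_ship, restock_request, stock_low} — 8 facts.

8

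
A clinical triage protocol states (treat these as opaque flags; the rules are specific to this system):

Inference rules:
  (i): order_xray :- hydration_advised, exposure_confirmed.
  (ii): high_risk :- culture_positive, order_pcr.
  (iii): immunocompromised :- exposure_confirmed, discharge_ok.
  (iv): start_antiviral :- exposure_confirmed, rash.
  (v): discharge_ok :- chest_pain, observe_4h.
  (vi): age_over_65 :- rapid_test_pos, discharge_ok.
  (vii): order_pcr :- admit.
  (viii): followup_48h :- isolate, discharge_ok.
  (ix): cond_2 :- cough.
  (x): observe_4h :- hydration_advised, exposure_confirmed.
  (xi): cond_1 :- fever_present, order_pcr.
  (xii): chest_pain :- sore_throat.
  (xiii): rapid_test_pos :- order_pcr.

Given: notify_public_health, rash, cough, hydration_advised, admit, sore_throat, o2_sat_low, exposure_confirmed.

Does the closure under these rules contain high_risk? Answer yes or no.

Round 1 fires (i), (iv), (vii), (ix), (x), (xii), giving order_xray, start_antiviral, order_pcr, cond_2, observe_4h, chest_pain.
Round 2 fires (v), (xiii), giving discharge_ok, rapid_test_pos.
Round 3 fires (iii), (vi), giving immunocompromised, age_over_65.
Fixed point reached. high_risk is concluded only by (ii); (ii) needs culture_positive (never derived).

no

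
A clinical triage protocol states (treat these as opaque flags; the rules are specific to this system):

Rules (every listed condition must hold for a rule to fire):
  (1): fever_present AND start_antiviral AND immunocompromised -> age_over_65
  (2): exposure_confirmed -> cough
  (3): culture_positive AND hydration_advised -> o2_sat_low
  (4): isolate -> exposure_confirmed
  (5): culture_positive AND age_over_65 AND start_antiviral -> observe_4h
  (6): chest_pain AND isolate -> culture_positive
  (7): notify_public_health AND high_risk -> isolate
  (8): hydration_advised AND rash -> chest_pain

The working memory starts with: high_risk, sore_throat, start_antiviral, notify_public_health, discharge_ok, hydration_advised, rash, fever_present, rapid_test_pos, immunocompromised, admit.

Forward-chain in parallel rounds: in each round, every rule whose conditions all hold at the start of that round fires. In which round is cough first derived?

3

Round 1: (1) [fever_present AND start_antiviral AND immunocompromised -> age_over_65]; (7) [notify_public_health AND high_risk -> isolate]; (8) [hydration_advised AND rash -> chest_pain]. Adds age_over_65, isolate, chest_pain.
Round 2: (4) [isolate -> exposure_confirmed]; (6) [chest_pain AND isolate -> culture_positive]. Adds exposure_confirmed, culture_positive.
Round 3: (2) [exposure_confirmed -> cough]; (3) [culture_positive AND hydration_advised -> o2_sat_low]; (5) [culture_positive AND age_over_65 AND start_antiviral -> observe_4h]. Adds cough, o2_sat_low, observe_4h.
cough first appears in round 3.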